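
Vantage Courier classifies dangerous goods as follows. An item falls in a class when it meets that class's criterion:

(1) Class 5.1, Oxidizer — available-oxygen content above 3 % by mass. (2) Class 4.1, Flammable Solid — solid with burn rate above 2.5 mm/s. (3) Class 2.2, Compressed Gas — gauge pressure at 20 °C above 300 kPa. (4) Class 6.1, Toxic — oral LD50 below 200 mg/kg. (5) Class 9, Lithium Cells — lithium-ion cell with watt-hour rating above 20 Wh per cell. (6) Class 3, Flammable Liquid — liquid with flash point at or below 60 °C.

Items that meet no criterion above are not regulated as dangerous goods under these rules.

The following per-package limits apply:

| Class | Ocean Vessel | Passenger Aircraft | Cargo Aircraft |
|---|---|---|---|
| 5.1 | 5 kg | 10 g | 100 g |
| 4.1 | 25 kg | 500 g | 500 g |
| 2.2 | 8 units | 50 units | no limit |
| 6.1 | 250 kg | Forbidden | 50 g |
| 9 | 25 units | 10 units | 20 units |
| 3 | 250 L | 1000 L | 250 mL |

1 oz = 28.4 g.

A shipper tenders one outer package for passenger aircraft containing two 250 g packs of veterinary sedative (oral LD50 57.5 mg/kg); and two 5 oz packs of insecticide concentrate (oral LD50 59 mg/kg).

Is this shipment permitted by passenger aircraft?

No

Oral LD50 57.5 mg/kg meets the Class 6.1 criterion (Toxic), so the veterinary sedative is Class 6.1.
The insecticide concentrate has oral LD50 59 mg/kg, which is < 200 mg/kg, so it is Class 6.1 (Toxic).
Total Class 6.1: (two 250 g packs = 500 g) + (two 5 oz packs = 284 g) = 784 g.
By passenger aircraft, Class 6.1 is Forbidden regardless of quantity.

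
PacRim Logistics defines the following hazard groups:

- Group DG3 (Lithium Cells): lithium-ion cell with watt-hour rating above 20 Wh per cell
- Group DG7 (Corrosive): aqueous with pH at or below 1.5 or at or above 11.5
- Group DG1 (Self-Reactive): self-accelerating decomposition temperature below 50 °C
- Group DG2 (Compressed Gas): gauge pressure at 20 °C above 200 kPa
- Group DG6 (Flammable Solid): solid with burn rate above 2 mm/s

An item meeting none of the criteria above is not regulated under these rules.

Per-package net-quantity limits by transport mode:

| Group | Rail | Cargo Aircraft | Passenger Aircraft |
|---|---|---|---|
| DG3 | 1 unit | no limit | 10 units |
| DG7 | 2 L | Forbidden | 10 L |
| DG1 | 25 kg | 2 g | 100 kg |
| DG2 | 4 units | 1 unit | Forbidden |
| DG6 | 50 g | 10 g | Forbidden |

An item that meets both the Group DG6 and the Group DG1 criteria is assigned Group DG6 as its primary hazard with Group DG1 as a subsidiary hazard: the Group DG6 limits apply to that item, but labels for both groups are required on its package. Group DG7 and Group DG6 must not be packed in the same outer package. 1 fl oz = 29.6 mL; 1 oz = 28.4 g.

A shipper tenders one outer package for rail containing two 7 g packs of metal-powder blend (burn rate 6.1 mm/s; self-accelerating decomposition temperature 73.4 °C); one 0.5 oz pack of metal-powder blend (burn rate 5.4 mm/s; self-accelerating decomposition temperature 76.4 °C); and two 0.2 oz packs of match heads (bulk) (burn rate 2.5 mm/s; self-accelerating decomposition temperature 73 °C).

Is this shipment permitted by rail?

Burn rate 6.1 mm/s meets the Group DG6 criterion (Flammable Solid), so the metal-powder blend is Group DG6.
The metal-powder blend has burn rate 5.4 mm/s, which is > 2 mm/s, so it is Group DG6 (Flammable Solid).
Burn rate 2.5 mm/s meets the Group DG6 criterion (Flammable Solid), so the match heads (bulk) are Group DG6.
Total Group DG6: (two 7 g packs = 14 g) + (one 0.5 oz pack = 14.2 g) + (two 0.2 oz packs = 11.36 g) = 39.56 g.
39.56 g is within the rail limit of 50 g for Group DG6.

Yes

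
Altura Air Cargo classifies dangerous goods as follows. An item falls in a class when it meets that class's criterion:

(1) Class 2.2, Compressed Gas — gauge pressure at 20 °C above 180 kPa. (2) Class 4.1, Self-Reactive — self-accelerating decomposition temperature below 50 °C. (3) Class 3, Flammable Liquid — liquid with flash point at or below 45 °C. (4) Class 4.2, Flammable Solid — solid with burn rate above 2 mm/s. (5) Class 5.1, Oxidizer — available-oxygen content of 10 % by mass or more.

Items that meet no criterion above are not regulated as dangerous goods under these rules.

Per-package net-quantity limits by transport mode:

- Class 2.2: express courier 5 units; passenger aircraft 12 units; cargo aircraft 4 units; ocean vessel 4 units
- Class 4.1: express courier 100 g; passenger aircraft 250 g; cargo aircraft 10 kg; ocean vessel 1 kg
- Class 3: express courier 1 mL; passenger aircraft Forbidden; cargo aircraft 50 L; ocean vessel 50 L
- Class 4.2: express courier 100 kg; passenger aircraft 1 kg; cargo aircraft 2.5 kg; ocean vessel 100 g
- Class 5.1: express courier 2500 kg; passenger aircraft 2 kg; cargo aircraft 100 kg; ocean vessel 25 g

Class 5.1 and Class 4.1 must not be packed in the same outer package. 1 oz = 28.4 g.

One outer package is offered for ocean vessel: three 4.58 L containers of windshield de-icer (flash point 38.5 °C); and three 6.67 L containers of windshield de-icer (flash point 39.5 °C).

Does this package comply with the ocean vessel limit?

Yes

With flash point 38.5 °C (≤ 45 °C), the windshield de-icer falls in Class 3.
Windshield de-icer: flash point 39.5 °C ≤ 45 °C → Class 3 (Flammable Liquid).
Class 3 net quantity: (three 4.58 L containers = 13.74 L) + (three 6.67 L containers = 20.01 L) = 33.75 L.
That is within the Class 3 ocean vessel limit of 50 L.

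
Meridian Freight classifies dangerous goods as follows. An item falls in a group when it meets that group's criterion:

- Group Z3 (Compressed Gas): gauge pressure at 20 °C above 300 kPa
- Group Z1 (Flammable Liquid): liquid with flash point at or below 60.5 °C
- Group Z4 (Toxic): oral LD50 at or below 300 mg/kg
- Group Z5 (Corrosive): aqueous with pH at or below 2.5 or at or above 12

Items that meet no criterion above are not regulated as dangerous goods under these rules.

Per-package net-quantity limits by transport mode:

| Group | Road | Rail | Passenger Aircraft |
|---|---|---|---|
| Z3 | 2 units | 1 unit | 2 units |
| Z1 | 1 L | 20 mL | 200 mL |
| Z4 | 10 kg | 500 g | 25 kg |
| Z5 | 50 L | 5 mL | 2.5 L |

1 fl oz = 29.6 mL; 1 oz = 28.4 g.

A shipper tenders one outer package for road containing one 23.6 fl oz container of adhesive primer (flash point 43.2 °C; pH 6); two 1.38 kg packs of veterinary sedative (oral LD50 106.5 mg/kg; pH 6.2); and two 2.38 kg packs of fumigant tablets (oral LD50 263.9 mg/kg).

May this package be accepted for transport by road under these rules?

Yes

With flash point 43.2 °C (≤ 60.5 °C), the adhesive primer falls in Group Z1.
Veterinary sedative: oral LD50 106.5 mg/kg ≤ 300 mg/kg → Group Z4 (Toxic).
With oral LD50 263.9 mg/kg (≤ 300 mg/kg), the fumigant tablets fall in Group Z4.
Total Group Z4: (two 1.38 kg packs = 2.76 kg) + (two 2.38 kg packs = 4.76 kg) = 7.52 kg.
That is within the Group Z4 road limit of 10 kg.
Group Z1 quantity: one 23.6 fl oz container = 698.56 mL.
698.56 mL is within the road limit of 1 L for Group Z1.
Every hazard group is within its road limit and no segregation rule is violated.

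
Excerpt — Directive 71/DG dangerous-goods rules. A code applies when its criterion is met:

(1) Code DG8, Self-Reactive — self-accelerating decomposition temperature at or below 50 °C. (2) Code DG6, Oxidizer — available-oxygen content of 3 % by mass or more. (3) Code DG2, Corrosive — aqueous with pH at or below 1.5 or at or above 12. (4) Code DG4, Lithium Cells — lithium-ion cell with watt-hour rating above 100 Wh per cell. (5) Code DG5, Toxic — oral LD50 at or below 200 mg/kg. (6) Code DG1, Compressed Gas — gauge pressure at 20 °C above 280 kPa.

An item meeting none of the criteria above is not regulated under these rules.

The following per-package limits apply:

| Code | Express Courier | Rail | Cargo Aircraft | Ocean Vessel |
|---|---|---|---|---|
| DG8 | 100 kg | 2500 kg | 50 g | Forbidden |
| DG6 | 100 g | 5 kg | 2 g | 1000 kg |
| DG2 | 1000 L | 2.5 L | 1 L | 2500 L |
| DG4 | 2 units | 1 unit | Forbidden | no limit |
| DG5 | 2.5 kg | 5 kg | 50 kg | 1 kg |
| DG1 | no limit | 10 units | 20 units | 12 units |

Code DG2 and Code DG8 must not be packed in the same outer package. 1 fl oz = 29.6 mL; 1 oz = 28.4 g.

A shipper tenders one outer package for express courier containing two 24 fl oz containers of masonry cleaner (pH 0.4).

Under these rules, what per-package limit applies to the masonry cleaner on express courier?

1000 L

Masonry cleaner: pH 0.4 ≤ 1.5 → Code DG2 (Corrosive).
The express courier limit for Code DG2 is 1000 L.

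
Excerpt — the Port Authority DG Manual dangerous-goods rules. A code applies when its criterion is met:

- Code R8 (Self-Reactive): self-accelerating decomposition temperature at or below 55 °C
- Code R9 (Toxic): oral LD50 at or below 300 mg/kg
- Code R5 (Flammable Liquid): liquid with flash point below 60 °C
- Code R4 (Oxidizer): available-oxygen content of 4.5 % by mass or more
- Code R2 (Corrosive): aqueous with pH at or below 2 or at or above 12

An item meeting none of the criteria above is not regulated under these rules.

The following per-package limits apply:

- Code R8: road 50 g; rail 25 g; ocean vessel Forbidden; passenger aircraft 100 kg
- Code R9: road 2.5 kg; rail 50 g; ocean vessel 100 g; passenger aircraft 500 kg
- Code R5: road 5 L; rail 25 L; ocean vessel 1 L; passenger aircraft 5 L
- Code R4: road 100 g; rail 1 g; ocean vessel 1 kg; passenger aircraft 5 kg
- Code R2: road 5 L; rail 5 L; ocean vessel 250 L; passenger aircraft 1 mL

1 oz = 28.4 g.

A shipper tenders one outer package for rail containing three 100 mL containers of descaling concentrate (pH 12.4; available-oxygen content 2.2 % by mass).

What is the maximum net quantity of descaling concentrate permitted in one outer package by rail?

5 L

The descaling concentrate has pH 12.4, which is ≥ 12, so it is Code R2 (Corrosive).
The rail limit for Code R2 is 5 L.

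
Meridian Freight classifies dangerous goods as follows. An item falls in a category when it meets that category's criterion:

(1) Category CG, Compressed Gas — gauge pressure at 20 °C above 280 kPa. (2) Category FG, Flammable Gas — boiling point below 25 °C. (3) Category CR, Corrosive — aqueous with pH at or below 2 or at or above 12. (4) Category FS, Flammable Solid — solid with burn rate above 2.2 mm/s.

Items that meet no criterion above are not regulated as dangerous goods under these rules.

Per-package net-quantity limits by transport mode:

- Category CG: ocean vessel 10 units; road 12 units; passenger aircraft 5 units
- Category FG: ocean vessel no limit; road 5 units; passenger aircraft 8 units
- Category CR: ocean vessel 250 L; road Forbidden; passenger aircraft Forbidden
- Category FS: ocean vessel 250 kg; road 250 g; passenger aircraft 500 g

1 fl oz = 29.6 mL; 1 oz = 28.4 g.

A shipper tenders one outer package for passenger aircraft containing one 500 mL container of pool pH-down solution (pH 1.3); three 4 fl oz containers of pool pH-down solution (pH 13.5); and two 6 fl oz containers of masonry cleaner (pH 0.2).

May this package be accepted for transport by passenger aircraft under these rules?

No

Pool pH-down solution: pH 1.3 ≤ 2 → Category CR (Corrosive).
Pool pH-down solution: pH 13.5 ≥ 12 → Category CR (Corrosive).
With pH 0.2 (≤ 2), the masonry cleaner falls in Category CR.
Category CR net quantity: 500 mL + (three 4 fl oz containers = 355.2 mL) + (two 6 fl oz containers = 355.2 mL) = 1210.4 mL.
Category CR is Forbidden by passenger aircraft.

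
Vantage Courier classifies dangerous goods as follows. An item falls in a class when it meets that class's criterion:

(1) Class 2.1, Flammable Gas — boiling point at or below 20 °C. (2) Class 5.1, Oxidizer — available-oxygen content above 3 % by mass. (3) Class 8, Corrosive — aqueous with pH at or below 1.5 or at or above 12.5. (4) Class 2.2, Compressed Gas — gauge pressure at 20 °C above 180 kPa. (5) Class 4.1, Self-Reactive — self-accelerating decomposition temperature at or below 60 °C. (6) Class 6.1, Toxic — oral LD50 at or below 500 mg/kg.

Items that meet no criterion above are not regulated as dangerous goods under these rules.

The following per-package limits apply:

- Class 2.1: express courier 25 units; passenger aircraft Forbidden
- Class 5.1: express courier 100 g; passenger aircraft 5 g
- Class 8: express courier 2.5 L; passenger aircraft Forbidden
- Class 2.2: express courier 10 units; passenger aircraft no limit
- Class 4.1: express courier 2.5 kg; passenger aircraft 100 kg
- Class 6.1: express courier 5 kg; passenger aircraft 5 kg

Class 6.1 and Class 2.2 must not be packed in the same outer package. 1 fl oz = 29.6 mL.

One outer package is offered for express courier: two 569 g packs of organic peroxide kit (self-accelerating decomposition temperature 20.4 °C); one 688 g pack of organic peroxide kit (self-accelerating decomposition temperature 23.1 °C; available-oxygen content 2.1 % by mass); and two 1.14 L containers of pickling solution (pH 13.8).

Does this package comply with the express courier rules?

Yes

Self-accelerating decomposition temperature 20.4 °C meets the Class 4.1 criterion (Self-Reactive), so the organic peroxide kit is Class 4.1.
With self-accelerating decomposition temperature 23.1 °C (≤ 60 °C), the organic peroxide kit falls in Class 4.1.
With pH 13.8 (≥ 12.5), the pickling solution falls in Class 8.
Class 8 quantity: two 1.14 L containers = 2.28 L.
2.28 L ≤ 2.5 L (express courier limit, Class 8) — within limit.
Total Class 4.1: (two 569 g packs = 1.138 kg) + 688 g = 1.826 kg.
That is within the Class 4.1 express courier limit of 2.5 kg.
The segregation rule (Class 6.1 with Class 2.2) does not apply to Class 8 with Class 4.1.
Every hazard class is within its express courier limit and no segregation rule is violated.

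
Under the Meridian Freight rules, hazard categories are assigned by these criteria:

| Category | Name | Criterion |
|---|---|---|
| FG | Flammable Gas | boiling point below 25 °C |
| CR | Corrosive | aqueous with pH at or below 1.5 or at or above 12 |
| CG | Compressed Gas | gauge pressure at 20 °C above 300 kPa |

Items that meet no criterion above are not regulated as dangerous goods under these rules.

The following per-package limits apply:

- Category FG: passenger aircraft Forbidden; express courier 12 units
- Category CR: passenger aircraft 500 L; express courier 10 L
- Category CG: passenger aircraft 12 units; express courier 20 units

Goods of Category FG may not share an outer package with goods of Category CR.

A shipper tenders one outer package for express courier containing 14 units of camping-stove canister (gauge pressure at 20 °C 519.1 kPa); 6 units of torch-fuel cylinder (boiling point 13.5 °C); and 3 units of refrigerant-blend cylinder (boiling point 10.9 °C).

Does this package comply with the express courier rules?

Gauge pressure at 20 °C 519.1 kPa meets the Category CG criterion (Compressed Gas), so the camping-stove canister is Category CG.
Torch-fuel cylinder: boiling point 13.5 °C < 25 °C → Category FG (Flammable Gas).
Boiling point 10.9 °C meets the Category FG criterion (Flammable Gas), so the refrigerant-blend cylinder is Category FG.
Category FG net quantity: 6 units + 3 units = 9 units.
That is within the Category FG express courier limit of 12 units.
Category CG quantity: 14 units.
That is within the Category CG express courier limit of 20 units.
The segregation rule (Category FG with Category CR) does not apply to Category FG with Category CG.
Every hazard category is within its express courier limit and no segregation rule is violated.

Yes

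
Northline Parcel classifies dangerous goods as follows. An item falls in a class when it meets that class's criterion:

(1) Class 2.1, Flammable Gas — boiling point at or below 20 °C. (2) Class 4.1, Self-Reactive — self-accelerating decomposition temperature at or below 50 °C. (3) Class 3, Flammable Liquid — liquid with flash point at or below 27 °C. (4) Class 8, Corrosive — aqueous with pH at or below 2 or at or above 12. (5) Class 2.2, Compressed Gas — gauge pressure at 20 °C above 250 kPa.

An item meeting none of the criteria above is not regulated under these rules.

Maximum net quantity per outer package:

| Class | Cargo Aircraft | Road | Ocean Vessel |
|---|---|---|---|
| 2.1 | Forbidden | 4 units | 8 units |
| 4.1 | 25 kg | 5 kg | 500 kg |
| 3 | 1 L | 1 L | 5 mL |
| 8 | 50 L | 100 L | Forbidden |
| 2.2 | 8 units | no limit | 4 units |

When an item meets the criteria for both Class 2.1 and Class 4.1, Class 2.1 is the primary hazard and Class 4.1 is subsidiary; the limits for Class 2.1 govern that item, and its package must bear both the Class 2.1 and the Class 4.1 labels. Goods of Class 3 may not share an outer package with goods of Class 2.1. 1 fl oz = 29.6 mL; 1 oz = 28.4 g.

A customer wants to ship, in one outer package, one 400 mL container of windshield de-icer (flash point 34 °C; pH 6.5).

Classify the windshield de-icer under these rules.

Not regulated

flash point 34 °C is not below 27 °C, so Class 3 does not apply.
pH 6.5 is between 2 and 12, so Class 8 does not apply.
No criterion is met, so the item is not regulated.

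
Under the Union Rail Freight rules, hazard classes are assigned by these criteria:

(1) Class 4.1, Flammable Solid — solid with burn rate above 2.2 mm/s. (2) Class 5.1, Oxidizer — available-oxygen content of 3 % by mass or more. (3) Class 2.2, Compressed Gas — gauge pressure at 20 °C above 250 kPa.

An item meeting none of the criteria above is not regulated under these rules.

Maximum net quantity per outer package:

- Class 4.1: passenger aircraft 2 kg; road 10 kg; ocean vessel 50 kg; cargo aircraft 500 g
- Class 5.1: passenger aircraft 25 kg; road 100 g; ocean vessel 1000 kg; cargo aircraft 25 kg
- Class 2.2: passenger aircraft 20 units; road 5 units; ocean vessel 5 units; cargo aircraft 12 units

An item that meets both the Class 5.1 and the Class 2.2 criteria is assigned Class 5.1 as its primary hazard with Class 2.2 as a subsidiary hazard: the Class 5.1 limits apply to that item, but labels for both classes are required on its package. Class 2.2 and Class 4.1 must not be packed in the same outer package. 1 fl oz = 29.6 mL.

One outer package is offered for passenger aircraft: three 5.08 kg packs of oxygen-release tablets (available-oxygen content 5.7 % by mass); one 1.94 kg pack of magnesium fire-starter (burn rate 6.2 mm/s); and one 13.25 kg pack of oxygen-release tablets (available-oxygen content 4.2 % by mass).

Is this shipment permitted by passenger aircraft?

No

With available-oxygen content 5.7 % by mass (≥ 3 % by mass), the oxygen-release tablets fall in Class 5.1.
The magnesium fire-starter has burn rate 6.2 mm/s, which is > 2.2 mm/s, so it is Class 4.1 (Flammable Solid).
The oxygen-release tablets have available-oxygen content 4.2 % by mass, which is ≥ 3 % by mass, so they are Class 5.1 (Oxidizer).
Class 5.1 net quantity: (three 5.08 kg packs = 15.24 kg) + 13.25 kg = 28.49 kg.
28.49 kg exceeds the passenger aircraft limit of 25 kg for Class 5.1.
Class 4.1 quantity: 1.94 kg.
1.94 kg is within the passenger aircraft limit of 2 kg for Class 4.1.
The segregation rule (Class 2.2 with Class 4.1) does not apply to Class 5.1 with Class 4.1.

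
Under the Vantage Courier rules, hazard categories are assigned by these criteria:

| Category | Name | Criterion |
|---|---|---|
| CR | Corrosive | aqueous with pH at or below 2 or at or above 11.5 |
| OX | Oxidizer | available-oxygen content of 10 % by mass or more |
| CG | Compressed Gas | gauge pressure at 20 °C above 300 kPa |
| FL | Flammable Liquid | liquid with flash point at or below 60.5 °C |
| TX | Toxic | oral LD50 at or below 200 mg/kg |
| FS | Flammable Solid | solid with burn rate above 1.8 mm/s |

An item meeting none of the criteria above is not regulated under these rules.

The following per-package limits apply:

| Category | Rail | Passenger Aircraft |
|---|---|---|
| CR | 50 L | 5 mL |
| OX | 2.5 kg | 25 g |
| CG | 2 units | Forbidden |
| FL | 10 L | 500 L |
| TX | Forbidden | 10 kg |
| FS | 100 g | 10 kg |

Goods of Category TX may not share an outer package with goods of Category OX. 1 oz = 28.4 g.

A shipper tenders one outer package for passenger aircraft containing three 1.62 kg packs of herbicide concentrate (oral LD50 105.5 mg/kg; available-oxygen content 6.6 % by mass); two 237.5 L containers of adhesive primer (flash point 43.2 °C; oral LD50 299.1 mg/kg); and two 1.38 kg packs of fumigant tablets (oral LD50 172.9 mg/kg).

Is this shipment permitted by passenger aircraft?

Yes

Herbicide concentrate: oral LD50 105.5 mg/kg ≤ 200 mg/kg → Category TX (Toxic).
With flash point 43.2 °C (≤ 60.5 °C), the adhesive primer falls in Category FL.
Oral LD50 172.9 mg/kg meets the Category TX criterion (Toxic), so the fumigant tablets are Category TX.
Total Category TX: (three 1.62 kg packs = 4.86 kg) + (two 1.38 kg packs = 2.76 kg) = 7.62 kg.
7.62 kg is within the passenger aircraft limit of 10 kg for Category TX.
Category FL quantity: two 237.5 L containers = 475 L.
475 L is within the passenger aircraft limit of 500 L for Category FL.
The segregation rule (Category TX with Category OX) does not apply to Category TX with Category FL.
Every hazard category is within its passenger aircraft limit and no segregation rule is violated.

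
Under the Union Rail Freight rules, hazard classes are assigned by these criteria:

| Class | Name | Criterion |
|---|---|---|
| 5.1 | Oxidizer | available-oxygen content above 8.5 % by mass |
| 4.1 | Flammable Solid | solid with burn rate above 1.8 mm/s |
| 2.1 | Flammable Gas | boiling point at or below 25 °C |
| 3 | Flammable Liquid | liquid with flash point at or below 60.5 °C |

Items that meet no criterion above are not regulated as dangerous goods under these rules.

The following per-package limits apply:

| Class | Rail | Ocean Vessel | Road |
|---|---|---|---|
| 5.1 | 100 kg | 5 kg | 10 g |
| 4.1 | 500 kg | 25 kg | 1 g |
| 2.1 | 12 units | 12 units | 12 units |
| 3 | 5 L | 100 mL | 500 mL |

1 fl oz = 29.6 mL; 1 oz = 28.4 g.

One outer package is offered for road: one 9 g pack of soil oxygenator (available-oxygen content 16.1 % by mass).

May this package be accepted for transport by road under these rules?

Soil oxygenator: available-oxygen content 16.1 % by mass > 8.5 % by mass → Class 5.1 (Oxidizer).
Class 5.1 quantity: 9 g.
That is within the Class 5.1 road limit of 10 g.

Yes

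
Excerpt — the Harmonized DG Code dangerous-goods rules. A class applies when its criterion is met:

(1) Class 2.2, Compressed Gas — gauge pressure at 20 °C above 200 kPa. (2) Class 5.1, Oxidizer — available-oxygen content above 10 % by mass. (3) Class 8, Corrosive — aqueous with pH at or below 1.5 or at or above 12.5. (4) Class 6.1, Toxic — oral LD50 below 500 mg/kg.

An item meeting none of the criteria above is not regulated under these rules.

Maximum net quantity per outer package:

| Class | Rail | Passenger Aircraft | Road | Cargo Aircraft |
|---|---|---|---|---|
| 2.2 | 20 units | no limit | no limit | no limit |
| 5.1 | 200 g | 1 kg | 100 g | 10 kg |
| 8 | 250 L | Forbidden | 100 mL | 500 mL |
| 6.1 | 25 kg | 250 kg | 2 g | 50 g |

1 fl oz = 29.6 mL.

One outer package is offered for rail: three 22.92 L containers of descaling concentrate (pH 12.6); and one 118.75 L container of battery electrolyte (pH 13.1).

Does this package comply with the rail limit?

With pH 12.6 (≥ 12.5), the descaling concentrate falls in Class 8.
Battery electrolyte: pH 13.1 ≥ 12.5 → Class 8 (Corrosive).
Class 8 net quantity: (three 22.92 L containers = 68.76 L) + 118.75 L = 187.51 L.
187.51 L is within the rail limit of 250 L for Class 8.

Yes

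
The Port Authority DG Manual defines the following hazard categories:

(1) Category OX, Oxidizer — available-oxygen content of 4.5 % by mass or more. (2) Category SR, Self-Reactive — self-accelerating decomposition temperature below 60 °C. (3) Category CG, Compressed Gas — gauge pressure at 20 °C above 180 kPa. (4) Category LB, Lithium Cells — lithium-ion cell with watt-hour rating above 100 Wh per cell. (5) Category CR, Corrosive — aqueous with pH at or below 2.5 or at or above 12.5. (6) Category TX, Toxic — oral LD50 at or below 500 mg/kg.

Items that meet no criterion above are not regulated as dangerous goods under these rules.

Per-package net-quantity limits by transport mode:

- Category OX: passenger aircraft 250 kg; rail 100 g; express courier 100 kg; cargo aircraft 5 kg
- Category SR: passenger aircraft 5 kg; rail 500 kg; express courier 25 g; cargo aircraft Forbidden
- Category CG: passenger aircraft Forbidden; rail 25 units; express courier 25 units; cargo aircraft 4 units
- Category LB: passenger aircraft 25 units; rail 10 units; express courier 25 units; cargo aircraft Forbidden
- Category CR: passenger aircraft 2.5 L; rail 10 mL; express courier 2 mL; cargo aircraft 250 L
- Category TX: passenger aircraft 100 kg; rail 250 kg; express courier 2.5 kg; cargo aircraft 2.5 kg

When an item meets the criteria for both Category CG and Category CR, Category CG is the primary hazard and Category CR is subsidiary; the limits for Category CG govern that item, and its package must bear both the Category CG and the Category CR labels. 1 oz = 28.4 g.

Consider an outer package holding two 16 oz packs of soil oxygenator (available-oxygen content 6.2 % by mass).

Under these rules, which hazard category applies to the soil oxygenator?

Available-oxygen content 6.2 % by mass meets the Category OX criterion (Oxidizer), so the soil oxygenator is Category OX.

Category OX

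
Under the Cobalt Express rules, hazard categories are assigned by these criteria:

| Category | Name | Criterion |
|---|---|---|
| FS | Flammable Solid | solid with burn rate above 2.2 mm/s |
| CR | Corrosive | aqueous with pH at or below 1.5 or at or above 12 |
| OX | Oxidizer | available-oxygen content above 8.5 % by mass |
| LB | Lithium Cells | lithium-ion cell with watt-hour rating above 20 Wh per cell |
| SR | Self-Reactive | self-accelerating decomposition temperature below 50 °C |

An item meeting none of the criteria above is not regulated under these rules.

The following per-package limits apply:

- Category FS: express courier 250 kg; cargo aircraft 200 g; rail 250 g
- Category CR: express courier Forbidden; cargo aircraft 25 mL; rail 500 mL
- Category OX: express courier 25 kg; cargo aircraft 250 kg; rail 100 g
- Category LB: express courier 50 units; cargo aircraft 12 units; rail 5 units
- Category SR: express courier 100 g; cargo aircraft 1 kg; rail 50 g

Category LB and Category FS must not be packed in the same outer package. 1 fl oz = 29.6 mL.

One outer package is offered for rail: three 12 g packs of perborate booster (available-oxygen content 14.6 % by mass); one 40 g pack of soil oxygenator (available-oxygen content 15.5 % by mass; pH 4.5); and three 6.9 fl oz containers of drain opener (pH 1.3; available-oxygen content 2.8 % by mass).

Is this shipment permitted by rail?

Available-oxygen content 14.6 % by mass meets the Category OX criterion (Oxidizer), so the perborate booster is Category OX.
Soil oxygenator: available-oxygen content 15.5 % by mass > 8.5 % by mass → Category OX (Oxidizer).
The drain opener has pH 1.3, which is ≤ 1.5, so it is Category CR (Corrosive).
Total Category OX: (three 12 g packs = 36 g) + 40 g = 76 g.
76 g is within the rail limit of 100 g for Category OX.
Category CR quantity: three 6.9 fl oz containers = 612.72 mL.
612.72 mL exceeds the rail limit of 500 mL for Category CR.
The segregation rule (Category LB with Category FS) does not apply to Category OX with Category CR.

No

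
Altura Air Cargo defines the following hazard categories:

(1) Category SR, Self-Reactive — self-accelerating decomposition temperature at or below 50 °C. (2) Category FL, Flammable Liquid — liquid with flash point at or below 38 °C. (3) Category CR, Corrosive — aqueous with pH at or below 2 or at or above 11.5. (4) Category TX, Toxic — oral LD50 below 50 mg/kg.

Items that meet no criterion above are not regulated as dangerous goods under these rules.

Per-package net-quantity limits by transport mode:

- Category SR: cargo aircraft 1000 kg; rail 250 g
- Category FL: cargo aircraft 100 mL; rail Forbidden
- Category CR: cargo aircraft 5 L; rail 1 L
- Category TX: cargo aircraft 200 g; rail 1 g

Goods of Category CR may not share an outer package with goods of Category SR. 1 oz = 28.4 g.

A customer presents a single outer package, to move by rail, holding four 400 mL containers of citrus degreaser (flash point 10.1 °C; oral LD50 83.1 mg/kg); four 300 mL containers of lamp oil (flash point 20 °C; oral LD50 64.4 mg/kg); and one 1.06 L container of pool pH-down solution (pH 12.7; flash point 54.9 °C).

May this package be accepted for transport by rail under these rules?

Flash point 10.1 °C meets the Category FL criterion (Flammable Liquid), so the citrus degreaser is Category FL.
Lamp oil: flash point 20 °C ≤ 38 °C → Category FL (Flammable Liquid).
The pool pH-down solution has pH 12.7, which is ≥ 11.5, so it is Category CR (Corrosive).
Total Category FL: (four 400 mL containers = 1.6 L) + (four 300 mL containers = 1.2 L) = 2.8 L.
By rail, Category FL is Forbidden regardless of quantity.
Category CR quantity: 1.06 L.
1.06 L > 1 L (rail limit, Category CR) — over the limit.
The segregation rule (Category CR with Category SR) does not apply to Category FL with Category CR.

No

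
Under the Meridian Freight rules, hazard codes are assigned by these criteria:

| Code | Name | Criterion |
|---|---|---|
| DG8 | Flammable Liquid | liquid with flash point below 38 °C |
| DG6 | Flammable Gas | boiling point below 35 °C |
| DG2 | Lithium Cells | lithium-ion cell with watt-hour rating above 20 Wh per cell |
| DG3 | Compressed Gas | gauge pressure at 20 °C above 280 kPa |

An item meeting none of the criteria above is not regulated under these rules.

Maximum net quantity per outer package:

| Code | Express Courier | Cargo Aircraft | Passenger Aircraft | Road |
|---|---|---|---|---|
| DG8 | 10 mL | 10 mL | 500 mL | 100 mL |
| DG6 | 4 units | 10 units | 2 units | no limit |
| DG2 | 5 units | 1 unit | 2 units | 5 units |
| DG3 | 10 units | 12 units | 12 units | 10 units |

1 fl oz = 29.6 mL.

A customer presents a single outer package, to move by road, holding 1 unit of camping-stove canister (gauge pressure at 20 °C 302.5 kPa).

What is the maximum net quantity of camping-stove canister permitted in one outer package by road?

The camping-stove canister has gauge pressure at 20 °C 302.5 kPa, which is > 280 kPa, so it is Code DG3 (Compressed Gas).
The road limit for Code DG3 is 10 units.

10 units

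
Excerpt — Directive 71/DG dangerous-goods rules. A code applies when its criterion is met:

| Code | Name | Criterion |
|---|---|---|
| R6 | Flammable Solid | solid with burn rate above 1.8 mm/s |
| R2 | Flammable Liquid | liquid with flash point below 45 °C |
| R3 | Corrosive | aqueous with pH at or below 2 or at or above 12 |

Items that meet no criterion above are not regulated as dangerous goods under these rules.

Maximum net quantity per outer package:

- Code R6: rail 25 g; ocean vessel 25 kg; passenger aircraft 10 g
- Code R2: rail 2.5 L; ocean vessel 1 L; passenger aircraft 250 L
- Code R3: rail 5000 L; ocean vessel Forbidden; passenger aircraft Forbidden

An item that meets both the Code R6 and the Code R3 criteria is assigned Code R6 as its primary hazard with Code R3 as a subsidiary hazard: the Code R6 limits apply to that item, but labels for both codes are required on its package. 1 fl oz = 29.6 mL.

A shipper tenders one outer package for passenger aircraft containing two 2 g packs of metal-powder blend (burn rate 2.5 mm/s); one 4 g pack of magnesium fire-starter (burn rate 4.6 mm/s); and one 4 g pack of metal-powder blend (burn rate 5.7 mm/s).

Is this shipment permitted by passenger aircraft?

The metal-powder blend has burn rate 2.5 mm/s, which is > 1.8 mm/s, so it is Code R6 (Flammable Solid).
Magnesium fire-starter: burn rate 4.6 mm/s > 1.8 mm/s → Code R6 (Flammable Solid).
With burn rate 5.7 mm/s (> 1.8 mm/s), the metal-powder blend falls in Code R6.
Code R6 net quantity: (two 2 g packs = 4 g) + 4 g + 4 g = 12 g.
12 g > 10 g (passenger aircraft limit, Code R6) — over the limit.

No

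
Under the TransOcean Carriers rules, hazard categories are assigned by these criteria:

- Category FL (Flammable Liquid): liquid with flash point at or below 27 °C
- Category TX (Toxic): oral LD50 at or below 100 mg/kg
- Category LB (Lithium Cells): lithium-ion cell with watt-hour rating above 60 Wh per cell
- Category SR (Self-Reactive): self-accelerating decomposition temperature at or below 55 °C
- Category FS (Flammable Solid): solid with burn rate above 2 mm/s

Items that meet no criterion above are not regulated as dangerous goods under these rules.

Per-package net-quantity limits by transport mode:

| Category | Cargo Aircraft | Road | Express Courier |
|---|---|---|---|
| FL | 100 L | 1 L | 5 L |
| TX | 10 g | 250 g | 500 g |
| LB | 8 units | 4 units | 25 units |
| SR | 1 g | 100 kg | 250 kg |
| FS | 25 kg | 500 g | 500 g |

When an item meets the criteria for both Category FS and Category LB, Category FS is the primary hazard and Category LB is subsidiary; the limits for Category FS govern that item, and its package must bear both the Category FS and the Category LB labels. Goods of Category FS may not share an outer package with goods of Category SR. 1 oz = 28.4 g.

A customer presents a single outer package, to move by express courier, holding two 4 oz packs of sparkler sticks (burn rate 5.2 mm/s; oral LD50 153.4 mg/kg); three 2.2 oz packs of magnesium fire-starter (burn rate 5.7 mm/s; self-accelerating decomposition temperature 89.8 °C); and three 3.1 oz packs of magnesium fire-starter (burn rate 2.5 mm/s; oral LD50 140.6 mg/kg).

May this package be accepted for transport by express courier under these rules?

No

Burn rate 5.2 mm/s meets the Category FS criterion (Flammable Solid), so the sparkler sticks are Category FS.
With burn rate 5.7 mm/s (> 2 mm/s), the magnesium fire-starter falls in Category FS.
The magnesium fire-starter has burn rate 2.5 mm/s, which is > 2 mm/s, so it is Category FS (Flammable Solid).
Category FS net quantity: (two 4 oz packs = 227.2 g) + (three 2.2 oz packs = 187.44 g) + (three 3.1 oz packs = 264.12 g) = 678.76 g.
678.76 g exceeds the express courier limit of 500 g for Category FS.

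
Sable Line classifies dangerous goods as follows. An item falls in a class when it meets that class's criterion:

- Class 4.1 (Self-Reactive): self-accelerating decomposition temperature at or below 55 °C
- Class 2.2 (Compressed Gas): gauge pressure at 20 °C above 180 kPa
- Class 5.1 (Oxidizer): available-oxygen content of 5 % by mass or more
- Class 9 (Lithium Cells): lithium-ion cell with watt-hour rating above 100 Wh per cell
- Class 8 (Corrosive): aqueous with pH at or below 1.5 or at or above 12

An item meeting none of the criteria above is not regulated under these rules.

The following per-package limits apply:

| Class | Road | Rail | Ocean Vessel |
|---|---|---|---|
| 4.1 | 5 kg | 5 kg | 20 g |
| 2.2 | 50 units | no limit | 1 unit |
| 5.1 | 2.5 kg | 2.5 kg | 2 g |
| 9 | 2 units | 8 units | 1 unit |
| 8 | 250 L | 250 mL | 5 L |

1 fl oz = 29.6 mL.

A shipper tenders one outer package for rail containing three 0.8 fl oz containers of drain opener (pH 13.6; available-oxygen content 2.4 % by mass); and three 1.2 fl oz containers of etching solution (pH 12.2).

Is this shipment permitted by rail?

With pH 13.6 (≥ 12), the drain opener falls in Class 8.
pH 12.2 meets the Class 8 criterion (Corrosive), so the etching solution is Class 8.
Class 8 net quantity: (three 0.8 fl oz containers = 71.04 mL) + (three 1.2 fl oz containers = 106.56 mL) = 177.6 mL.
177.6 mL ≤ 250 mL (rail limit, Class 8) — within limit.

Yes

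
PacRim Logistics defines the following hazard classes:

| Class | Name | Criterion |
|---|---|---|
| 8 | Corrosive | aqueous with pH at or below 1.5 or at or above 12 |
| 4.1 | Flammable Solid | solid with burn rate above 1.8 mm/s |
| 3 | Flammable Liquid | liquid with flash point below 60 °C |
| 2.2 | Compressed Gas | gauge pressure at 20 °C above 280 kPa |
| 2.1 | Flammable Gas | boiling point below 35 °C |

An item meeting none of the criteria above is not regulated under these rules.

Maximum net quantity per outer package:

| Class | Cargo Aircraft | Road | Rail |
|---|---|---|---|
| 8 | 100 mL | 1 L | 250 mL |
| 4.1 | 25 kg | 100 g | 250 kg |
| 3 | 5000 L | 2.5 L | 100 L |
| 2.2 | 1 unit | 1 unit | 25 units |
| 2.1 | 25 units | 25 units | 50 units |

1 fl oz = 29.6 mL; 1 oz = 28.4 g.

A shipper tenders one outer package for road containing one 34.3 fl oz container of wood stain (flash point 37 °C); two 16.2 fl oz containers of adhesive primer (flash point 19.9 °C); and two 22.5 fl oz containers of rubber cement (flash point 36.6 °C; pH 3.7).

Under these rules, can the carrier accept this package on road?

With flash point 37 °C (< 60 °C), the wood stain falls in Class 3.
The adhesive primer has flash point 19.9 °C, which is < 60 °C, so it is Class 3 (Flammable Liquid).
With flash point 36.6 °C (< 60 °C), the rubber cement falls in Class 3.
Total Class 3: (one 34.3 fl oz container = 1015.28 mL) + (two 16.2 fl oz containers = 959.04 mL) + (two 22.5 fl oz containers = 1.332 L) = 3306.32 mL.
That exceeds the Class 3 road limit of 2.5 L.

No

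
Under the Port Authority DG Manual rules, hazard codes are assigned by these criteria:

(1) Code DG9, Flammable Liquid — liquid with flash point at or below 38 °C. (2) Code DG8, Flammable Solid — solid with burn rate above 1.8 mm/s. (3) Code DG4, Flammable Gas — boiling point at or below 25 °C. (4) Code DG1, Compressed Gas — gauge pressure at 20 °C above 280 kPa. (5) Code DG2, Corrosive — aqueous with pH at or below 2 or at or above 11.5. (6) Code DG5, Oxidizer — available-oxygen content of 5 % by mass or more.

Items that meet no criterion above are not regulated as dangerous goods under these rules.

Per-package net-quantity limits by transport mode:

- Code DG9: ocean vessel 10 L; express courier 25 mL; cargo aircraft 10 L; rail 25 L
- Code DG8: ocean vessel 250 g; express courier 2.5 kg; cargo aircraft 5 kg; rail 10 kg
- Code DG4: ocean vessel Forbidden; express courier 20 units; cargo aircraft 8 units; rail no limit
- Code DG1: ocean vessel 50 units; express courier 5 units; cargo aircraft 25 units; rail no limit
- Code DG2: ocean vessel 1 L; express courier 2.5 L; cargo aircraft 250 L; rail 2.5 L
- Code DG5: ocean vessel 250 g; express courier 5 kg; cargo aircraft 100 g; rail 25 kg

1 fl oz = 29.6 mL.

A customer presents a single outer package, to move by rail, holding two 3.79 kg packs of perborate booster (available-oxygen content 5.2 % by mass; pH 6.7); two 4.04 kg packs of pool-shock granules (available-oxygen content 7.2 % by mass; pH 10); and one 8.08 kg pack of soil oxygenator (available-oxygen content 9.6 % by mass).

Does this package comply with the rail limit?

Perborate booster: available-oxygen content 5.2 % by mass ≥ 5 % by mass → Code DG5 (Oxidizer).
The pool-shock granules have available-oxygen content 7.2 % by mass, which is ≥ 5 % by mass, so they are Code DG5 (Oxidizer).
Soil oxygenator: available-oxygen content 9.6 % by mass ≥ 5 % by mass → Code DG5 (Oxidizer).
Code DG5 net quantity: (two 3.79 kg packs = 7.58 kg) + (two 4.04 kg packs = 8.08 kg) + 8.08 kg = 23.74 kg.
23.74 kg is within the rail limit of 25 kg for Code DG5.

Yes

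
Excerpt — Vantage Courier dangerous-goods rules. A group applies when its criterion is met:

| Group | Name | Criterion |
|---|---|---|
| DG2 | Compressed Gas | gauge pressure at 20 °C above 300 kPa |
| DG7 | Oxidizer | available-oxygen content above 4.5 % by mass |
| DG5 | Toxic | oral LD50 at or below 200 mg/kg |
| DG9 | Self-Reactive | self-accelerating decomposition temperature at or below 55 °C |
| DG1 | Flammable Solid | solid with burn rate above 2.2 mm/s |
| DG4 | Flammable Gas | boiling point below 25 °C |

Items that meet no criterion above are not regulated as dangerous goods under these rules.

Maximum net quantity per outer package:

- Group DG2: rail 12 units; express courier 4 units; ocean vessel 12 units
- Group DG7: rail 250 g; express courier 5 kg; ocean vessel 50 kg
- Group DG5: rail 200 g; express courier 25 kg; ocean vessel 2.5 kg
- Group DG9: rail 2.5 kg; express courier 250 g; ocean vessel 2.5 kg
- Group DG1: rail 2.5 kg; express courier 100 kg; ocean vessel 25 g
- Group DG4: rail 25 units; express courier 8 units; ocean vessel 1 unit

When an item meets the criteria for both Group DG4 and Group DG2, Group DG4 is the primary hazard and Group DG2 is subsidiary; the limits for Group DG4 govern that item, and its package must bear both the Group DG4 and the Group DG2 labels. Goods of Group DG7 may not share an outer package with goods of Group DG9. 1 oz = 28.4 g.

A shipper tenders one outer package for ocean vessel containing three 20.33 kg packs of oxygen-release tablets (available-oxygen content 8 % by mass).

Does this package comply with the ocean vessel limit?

Oxygen-release tablets: available-oxygen content 8 % by mass > 4.5 % by mass → Group DG7 (Oxidizer).
Group DG7 quantity: three 20.33 kg packs = 60.99 kg.
60.99 kg > 50 kg (ocean vessel limit, Group DG7) — over the limit.

No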